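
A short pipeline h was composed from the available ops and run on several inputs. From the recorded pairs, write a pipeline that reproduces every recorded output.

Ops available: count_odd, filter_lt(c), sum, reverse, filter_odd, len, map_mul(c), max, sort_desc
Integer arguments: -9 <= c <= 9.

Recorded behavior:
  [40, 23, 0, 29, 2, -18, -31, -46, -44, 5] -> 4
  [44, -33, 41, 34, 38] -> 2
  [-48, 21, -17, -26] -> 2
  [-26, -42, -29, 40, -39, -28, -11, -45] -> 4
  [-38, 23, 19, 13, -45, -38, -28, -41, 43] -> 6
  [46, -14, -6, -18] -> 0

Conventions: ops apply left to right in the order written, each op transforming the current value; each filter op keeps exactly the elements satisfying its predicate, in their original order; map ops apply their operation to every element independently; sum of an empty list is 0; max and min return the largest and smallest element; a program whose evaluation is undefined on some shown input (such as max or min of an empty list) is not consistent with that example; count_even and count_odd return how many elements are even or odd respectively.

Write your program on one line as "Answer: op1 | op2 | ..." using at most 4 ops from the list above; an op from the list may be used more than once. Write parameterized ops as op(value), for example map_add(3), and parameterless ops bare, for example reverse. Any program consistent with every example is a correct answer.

filter_odd | map_mul(8) | map_mul(-1) | len

Check, running the answer program on each example:
  [40, 23, 0, 29, 2, -18, -31, -46, -44, 5] -> [23, 29, -31, 5] -> [184, 232, -248, 40] -> [-184, -232, 248, -40] -> 4
  [44, -33, 41, 34, 38] -> [-33, 41] -> [-264, 328] -> [264, -328] -> 2
  [-48, 21, -17, -26] -> [21, -17] -> [168, -136] -> [-168, 136] -> 2
  [-26, -42, -29, 40, -39, -28, -11, -45] -> [-29, -39, -11, -45] -> [-232, -312, -88, -360] -> [232, 312, 88, 360] -> 4
  [-38, 23, 19, 13, -45, -38, -28, -41, 43] -> [23, 19, 13, -45, -41, 43] -> [184, 152, 104, -360, -328, 344] -> [-184, -152, -104, 360, 328, -344] -> 6
  [46, -14, -6, -18] -> [] -> [] -> [] -> 0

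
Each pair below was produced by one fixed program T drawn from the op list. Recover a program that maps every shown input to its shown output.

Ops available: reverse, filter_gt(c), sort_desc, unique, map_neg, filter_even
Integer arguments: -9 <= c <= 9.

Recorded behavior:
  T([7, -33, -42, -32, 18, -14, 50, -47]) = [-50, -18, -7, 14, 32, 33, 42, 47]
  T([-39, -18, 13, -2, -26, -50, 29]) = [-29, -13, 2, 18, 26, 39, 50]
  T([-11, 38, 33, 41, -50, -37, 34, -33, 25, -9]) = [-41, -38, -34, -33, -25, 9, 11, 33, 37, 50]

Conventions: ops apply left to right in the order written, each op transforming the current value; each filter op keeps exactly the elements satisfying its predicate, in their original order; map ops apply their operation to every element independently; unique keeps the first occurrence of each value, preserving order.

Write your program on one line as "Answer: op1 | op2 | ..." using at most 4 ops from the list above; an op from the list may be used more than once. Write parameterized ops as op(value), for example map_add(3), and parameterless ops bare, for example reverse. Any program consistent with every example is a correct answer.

sort_desc | reverse | map_neg | reverse

Check, running the answer program on each example:
  [7, -33, -42, -32, 18, -14, 50, -47] -> [50, 18, 7, -14, -32, -33, -42, -47] -> [-47, -42, -33, -32, -14, 7, 18, 50] -> [47, 42, 33, 32, 14, -7, -18, -50] -> [-50, -18, -7, 14, 32, 33, 42, 47]
  [-39, -18, 13, -2, -26, -50, 29] -> [29, 13, -2, -18, -26, -39, -50] -> [-50, -39, -26, -18, -2, 13, 29] -> [50, 39, 26, 18, 2, -13, -29] -> [-29, -13, 2, 18, 26, 39, 50]
  [-11, 38, 33, 41, -50, -37, 34, -33, 25, -9] -> [41, 38, 34, 33, 25, -9, -11, -33, -37, -50] -> [-50, -37, -33, -11, -9, 25, 33, 34, 38, 41] -> [50, 37, 33, 11, 9, -25, -33, -34, -38, -41] -> [-41, -38, -34, -33, -25, 9, 11, 33, 37, 50]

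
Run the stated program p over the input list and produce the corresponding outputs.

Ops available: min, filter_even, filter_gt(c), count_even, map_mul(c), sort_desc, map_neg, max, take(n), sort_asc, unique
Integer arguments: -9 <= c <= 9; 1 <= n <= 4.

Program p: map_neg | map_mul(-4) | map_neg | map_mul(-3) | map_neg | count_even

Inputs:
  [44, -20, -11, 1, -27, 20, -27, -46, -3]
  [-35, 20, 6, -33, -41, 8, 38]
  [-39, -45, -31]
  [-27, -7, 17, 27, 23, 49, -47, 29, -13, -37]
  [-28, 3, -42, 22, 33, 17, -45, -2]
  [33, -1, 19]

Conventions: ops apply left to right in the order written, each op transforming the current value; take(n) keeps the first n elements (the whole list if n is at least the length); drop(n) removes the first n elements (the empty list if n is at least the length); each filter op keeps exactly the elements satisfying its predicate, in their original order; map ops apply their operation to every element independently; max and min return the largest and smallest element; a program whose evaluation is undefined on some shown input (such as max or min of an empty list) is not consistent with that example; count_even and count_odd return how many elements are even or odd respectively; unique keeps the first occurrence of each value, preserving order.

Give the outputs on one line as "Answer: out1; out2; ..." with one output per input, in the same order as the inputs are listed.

Execution, op by op:
  [44, -20, -11, 1, -27, 20, -27, -46, -3] -> [-44, 20, 11, -1, 27, -20, 27, 46, 3] -> [176, -80, -44, 4, -108, 80, -108, -184, -12] -> [-176, 80, 44, -4, 108, -80, 108, 184, 12] -> [528, -240, -132, 12, -324, 240, -324, -552, -36] -> [-528, 240, 132, -12, 324, -240, 324, 552, 36] -> 9
  [-35, 20, 6, -33, -41, 8, 38] -> [35, -20, -6, 33, 41, -8, -38] -> [-140, 80, 24, -132, -164, 32, 152] -> [140, -80, -24, 132, 164, -32, -152] -> [-420, 240, 72, -396, -492, 96, 456] -> [420, -240, -72, 396, 492, -96, -456] -> 7
  [-39, -45, -31] -> [39, 45, 31] -> [-156, -180, -124] -> [156, 180, 124] -> [-468, -540, -372] -> [468, 540, 372] -> 3
  [-27, -7, 17, 27, 23, 49, -47, 29, -13, -37] -> [27, 7, -17, -27, -23, -49, 47, -29, 13, 37] -> [-108, -28, 68, 108, 92, 196, -188, 116, -52, -148] -> [108, 28, -68, -108, -92, -196, 188, -116, 52, 148] -> [-324, -84, 204, 324, 276, 588, -564, 348, -156, -444] -> [324, 84, -204, -324, -276, -588, 564, -348, 156, 444] -> 10
  [-28, 3, -42, 22, 33, 17, -45, -2] -> [28, -3, 42, -22, -33, -17, 45, 2] -> [-112, 12, -168, 88, 132, 68, -180, -8] -> [112, -12, 168, -88, -132, -68, 180, 8] -> [-336, 36, -504, 264, 396, 204, -540, -24] -> [336, -36, 504, -264, -396, -204, 540, 24] -> 8
  [33, -1, 19] -> [-33, 1, -19] -> [132, -4, 76] -> [-132, 4, -76] -> [396, -12, 228] -> [-396, 12, -228] -> 3

9; 7; 3; 10; 8; 3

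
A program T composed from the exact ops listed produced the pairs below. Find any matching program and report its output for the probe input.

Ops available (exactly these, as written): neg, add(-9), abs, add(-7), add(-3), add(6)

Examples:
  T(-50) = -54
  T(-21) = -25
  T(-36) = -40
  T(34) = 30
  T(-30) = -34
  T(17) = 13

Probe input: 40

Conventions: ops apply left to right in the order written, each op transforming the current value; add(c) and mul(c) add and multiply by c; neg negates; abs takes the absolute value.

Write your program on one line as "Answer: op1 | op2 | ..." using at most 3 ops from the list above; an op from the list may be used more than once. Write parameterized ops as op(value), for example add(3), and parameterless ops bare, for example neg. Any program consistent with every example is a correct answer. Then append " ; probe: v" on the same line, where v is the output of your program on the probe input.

add(-7) | add(6) | add(-3) ; probe: 36

Check, running the answer program on each example:
  -50 -> -57 -> -51 -> -54
  -21 -> -28 -> -22 -> -25
  -36 -> -43 -> -37 -> -40
  34 -> 27 -> 33 -> 30
  -30 -> -37 -> -31 -> -34
  17 -> 10 -> 16 -> 13
  probe: 40 -> 33 -> 39 -> 36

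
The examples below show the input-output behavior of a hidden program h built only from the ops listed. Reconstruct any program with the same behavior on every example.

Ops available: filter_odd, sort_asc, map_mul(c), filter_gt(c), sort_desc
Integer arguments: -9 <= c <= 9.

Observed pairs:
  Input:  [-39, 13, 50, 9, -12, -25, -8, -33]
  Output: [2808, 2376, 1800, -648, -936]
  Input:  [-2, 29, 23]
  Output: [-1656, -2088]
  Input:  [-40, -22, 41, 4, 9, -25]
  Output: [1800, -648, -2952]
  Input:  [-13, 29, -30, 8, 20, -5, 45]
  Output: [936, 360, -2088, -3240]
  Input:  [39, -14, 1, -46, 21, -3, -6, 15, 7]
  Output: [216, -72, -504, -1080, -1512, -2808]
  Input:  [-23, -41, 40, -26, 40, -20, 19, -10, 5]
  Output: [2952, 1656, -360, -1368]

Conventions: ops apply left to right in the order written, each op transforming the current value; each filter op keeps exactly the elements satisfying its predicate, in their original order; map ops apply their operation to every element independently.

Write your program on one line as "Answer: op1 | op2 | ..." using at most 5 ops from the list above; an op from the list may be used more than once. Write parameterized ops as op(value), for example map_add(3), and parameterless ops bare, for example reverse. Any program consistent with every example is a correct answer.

sort_asc | map_mul(-9) | filter_odd | map_mul(8)

Check, running the answer program on each example:
  [-39, 13, 50, 9, -12, -25, -8, -33] -> [-39, -33, -25, -12, -8, 9, 13, 50] -> [351, 297, 225, 108, 72, -81, -117, -450] -> [351, 297, 225, -81, -117] -> [2808, 2376, 1800, -648, -936]
  [-2, 29, 23] -> [-2, 23, 29] -> [18, -207, -261] -> [-207, -261] -> [-1656, -2088]
  [-40, -22, 41, 4, 9, -25] -> [-40, -25, -22, 4, 9, 41] -> [360, 225, 198, -36, -81, -369] -> [225, -81, -369] -> [1800, -648, -2952]
  [-13, 29, -30, 8, 20, -5, 45] -> [-30, -13, -5, 8, 20, 29, 45] -> [270, 117, 45, -72, -180, -261, -405] -> [117, 45, -261, -405] -> [936, 360, -2088, -3240]
  [39, -14, 1, -46, 21, -3, -6, 15, 7] -> [-46, -14, -6, -3, 1, 7, 15, 21, 39] -> [414, 126, 54, 27, -9, -63, -135, -189, -351] -> [27, -9, -63, -135, -189, -351] -> [216, -72, -504, -1080, -1512, -2808]
  [-23, -41, 40, -26, 40, -20, 19, -10, 5] -> [-41, -26, -23, -20, -10, 5, 19, 40, 40] -> [369, 234, 207, 180, 90, -45, -171, -360, -360] -> [369, 207, -45, -171] -> [2952, 1656, -360, -1368]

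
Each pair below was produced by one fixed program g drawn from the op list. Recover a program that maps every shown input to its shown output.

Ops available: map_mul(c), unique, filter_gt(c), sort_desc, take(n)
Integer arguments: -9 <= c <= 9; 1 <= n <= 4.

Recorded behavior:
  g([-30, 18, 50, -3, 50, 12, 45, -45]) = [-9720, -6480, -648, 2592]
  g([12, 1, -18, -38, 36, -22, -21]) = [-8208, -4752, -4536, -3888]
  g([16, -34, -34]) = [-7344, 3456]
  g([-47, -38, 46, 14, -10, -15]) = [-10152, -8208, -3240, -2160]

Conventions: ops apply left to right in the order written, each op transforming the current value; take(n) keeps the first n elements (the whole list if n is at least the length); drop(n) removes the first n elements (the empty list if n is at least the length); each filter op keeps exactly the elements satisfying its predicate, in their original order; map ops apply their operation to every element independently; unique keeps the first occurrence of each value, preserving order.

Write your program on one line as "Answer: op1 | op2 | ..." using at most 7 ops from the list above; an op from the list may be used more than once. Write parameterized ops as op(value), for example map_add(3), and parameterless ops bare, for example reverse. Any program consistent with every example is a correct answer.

map_mul(-8) | map_mul(9) | sort_desc | take(4) | map_mul(-3) | unique

Check, running the answer program on each example:
  [-30, 18, 50, -3, 50, 12, 45, -45] -> [240, -144, -400, 24, -400, -96, -360, 360] -> [2160, -1296, -3600, 216, -3600, -864, -3240, 3240] -> [3240, 2160, 216, -864, -1296, -3240, -3600, -3600] -> [3240, 2160, 216, -864] -> [-9720, -6480, -648, 2592] -> [-9720, -6480, -648, 2592]
  [12, 1, -18, -38, 36, -22, -21] -> [-96, -8, 144, 304, -288, 176, 168] -> [-864, -72, 1296, 2736, -2592, 1584, 1512] -> [2736, 1584, 1512, 1296, -72, -864, -2592] -> [2736, 1584, 1512, 1296] -> [-8208, -4752, -4536, -3888] -> [-8208, -4752, -4536, -3888]
  [16, -34, -34] -> [-128, 272, 272] -> [-1152, 2448, 2448] -> [2448, 2448, -1152] -> [2448, 2448, -1152] -> [-7344, -7344, 3456] -> [-7344, 3456]
  [-47, -38, 46, 14, -10, -15] -> [376, 304, -368, -112, 80, 120] -> [3384, 2736, -3312, -1008, 720, 1080] -> [3384, 2736, 1080, 720, -1008, -3312] -> [3384, 2736, 1080, 720] -> [-10152, -8208, -3240, -2160] -> [-10152, -8208, -3240, -2160]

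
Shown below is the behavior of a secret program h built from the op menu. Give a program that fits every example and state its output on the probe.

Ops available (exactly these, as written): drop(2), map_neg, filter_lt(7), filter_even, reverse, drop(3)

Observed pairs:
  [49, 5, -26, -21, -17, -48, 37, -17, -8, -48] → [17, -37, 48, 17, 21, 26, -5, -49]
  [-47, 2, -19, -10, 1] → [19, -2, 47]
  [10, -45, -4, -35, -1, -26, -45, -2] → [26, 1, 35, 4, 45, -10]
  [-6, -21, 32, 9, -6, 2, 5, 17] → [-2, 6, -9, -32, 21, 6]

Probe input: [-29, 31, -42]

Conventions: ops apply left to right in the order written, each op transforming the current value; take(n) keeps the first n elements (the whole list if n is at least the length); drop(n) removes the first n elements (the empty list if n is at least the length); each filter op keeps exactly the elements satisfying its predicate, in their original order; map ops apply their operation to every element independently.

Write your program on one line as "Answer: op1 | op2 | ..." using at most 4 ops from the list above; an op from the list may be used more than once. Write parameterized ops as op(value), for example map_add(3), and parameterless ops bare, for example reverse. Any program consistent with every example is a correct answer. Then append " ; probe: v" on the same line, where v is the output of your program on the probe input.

reverse | map_neg | drop(2) ; probe: [29]

Check, running the answer program on each example:
  [49, 5, -26, -21, -17, -48, 37, -17, -8, -48] -> [-48, -8, -17, 37, -48, -17, -21, -26, 5, 49] -> [48, 8, 17, -37, 48, 17, 21, 26, -5, -49] -> [17, -37, 48, 17, 21, 26, -5, -49]
  [-47, 2, -19, -10, 1] -> [1, -10, -19, 2, -47] -> [-1, 10, 19, -2, 47] -> [19, -2, 47]
  [10, -45, -4, -35, -1, -26, -45, -2] -> [-2, -45, -26, -1, -35, -4, -45, 10] -> [2, 45, 26, 1, 35, 4, 45, -10] -> [26, 1, 35, 4, 45, -10]
  [-6, -21, 32, 9, -6, 2, 5, 17] -> [17, 5, 2, -6, 9, 32, -21, -6] -> [-17, -5, -2, 6, -9, -32, 21, 6] -> [-2, 6, -9, -32, 21, 6]
  probe: [-29, 31, -42] -> [-42, 31, -29] -> [42, -31, 29] -> [29]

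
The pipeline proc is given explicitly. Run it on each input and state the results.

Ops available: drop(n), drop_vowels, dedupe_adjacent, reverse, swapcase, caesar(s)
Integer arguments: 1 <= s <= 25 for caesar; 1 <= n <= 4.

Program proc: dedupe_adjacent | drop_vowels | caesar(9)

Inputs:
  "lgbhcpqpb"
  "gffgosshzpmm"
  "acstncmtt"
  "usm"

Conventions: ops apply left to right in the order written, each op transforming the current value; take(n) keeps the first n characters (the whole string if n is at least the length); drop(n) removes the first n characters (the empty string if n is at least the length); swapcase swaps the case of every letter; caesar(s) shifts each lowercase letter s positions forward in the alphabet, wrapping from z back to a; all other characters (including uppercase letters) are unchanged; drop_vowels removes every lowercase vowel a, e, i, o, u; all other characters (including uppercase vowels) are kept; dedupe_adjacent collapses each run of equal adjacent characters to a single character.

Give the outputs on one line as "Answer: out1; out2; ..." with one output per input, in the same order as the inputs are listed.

Execution, op by op:
  "lgbhcpqpb" -> "lgbhcpqpb" -> "lgbhcpqpb" -> "upkqlyzyk"
  "gffgosshzpmm" -> "gfgoshzpm" -> "gfgshzpm" -> "popbqiyv"
  "acstncmtt" -> "acstncmt" -> "cstncmt" -> "lbcwlvc"
  "usm" -> "usm" -> "sm" -> "bv"

"upkqlyzyk"; "popbqiyv"; "lbcwlvc"; "bv"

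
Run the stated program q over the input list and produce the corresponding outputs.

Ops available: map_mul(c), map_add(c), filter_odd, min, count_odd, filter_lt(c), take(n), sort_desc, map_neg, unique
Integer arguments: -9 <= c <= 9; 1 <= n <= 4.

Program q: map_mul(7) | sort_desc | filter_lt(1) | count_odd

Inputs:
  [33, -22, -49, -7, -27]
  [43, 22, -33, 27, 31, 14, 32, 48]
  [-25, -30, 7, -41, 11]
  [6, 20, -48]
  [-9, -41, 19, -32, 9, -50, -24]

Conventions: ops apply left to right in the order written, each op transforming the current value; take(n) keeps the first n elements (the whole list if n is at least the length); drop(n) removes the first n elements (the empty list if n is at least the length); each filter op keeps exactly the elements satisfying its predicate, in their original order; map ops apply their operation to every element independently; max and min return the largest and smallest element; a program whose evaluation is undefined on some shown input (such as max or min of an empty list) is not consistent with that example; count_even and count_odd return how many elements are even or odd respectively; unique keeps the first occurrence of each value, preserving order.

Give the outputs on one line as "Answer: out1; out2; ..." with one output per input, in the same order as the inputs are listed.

3; 1; 2; 0; 2

Execution, op by op:
  [33, -22, -49, -7, -27] -> [231, -154, -343, -49, -189] -> [231, -49, -154, -189, -343] -> [-49, -154, -189, -343] -> 3
  [43, 22, -33, 27, 31, 14, 32, 48] -> [301, 154, -231, 189, 217, 98, 224, 336] -> [336, 301, 224, 217, 189, 154, 98, -231] -> [-231] -> 1
  [-25, -30, 7, -41, 11] -> [-175, -210, 49, -287, 77] -> [77, 49, -175, -210, -287] -> [-175, -210, -287] -> 2
  [6, 20, -48] -> [42, 140, -336] -> [140, 42, -336] -> [-336] -> 0
  [-9, -41, 19, -32, 9, -50, -24] -> [-63, -287, 133, -224, 63, -350, -168] -> [133, 63, -63, -168, -224, -287, -350] -> [-63, -168, -224, -287, -350] -> 2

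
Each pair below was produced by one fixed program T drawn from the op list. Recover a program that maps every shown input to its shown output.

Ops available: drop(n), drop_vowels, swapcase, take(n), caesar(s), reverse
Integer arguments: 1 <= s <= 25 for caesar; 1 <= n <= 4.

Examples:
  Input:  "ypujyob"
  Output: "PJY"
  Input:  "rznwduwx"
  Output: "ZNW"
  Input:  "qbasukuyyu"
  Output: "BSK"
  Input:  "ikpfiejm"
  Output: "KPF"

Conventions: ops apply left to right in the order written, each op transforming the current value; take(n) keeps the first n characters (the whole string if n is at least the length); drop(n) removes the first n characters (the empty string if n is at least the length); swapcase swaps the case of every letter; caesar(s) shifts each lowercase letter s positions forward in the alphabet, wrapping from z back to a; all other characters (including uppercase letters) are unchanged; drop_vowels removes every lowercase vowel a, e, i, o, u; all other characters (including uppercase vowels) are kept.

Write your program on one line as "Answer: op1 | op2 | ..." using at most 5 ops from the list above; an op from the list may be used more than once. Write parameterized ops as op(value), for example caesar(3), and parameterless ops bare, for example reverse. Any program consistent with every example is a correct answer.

drop(1) | drop_vowels | take(3) | swapcase

Check, running the answer program on each example:
  "ypujyob" -> "pujyob" -> "pjyb" -> "pjy" -> "PJY"
  "rznwduwx" -> "znwduwx" -> "znwdwx" -> "znw" -> "ZNW"
  "qbasukuyyu" -> "basukuyyu" -> "bskyy" -> "bsk" -> "BSK"
  "ikpfiejm" -> "kpfiejm" -> "kpfjm" -> "kpf" -> "KPF"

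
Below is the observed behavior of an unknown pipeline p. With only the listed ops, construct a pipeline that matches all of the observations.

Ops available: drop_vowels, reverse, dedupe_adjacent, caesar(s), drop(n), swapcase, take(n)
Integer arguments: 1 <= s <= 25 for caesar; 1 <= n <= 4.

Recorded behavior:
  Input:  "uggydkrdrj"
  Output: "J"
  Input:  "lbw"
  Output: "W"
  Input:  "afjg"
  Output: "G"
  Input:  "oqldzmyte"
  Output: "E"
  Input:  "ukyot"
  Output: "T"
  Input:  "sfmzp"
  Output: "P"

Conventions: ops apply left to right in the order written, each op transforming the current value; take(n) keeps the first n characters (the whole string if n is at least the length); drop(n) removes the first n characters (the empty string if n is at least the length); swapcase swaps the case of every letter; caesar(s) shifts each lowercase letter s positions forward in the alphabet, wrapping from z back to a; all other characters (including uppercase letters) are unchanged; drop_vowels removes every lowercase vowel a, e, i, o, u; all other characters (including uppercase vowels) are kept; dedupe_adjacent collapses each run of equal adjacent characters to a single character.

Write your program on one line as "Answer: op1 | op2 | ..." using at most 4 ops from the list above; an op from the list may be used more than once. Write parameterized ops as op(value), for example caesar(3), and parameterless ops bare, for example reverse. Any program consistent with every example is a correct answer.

reverse | take(1) | swapcase

Check, running the answer program on each example:
  "uggydkrdrj" -> "jrdrkdyggu" -> "j" -> "J"
  "lbw" -> "wbl" -> "w" -> "W"
  "afjg" -> "gjfa" -> "g" -> "G"
  "oqldzmyte" -> "etymzdlqo" -> "e" -> "E"
  "ukyot" -> "toyku" -> "t" -> "T"
  "sfmzp" -> "pzmfs" -> "p" -> "P"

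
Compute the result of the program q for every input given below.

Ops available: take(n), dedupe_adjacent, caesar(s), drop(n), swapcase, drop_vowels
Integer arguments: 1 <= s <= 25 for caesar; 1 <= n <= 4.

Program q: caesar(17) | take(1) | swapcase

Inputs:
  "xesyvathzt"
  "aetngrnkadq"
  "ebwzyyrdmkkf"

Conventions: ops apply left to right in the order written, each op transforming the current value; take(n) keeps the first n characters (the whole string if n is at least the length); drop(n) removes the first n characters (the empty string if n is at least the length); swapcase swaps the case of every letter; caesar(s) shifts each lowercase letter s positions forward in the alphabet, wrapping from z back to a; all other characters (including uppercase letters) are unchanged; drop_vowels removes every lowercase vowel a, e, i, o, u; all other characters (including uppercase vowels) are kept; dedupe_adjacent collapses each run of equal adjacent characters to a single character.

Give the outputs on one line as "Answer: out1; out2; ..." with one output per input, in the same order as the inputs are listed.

"O"; "R"; "V"

Execution, op by op:
  "xesyvathzt" -> "ovjpmrkyqk" -> "o" -> "O"
  "aetngrnkadq" -> "rvkexiebruh" -> "r" -> "R"
  "ebwzyyrdmkkf" -> "vsnqppiudbbw" -> "v" -> "V"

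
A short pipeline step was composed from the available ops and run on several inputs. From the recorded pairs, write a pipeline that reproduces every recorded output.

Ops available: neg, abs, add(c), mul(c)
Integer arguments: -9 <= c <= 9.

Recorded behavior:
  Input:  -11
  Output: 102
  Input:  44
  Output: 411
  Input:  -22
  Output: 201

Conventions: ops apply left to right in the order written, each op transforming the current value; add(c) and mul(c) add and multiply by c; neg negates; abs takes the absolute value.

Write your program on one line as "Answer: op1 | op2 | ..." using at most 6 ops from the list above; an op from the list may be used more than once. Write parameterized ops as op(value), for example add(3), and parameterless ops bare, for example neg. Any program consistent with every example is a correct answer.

mul(-9) | neg | add(6) | abs | add(9)

Check, running the answer program on each example:
  -11 -> 99 -> -99 -> -93 -> 93 -> 102
  44 -> -396 -> 396 -> 402 -> 402 -> 411
  -22 -> 198 -> -198 -> -192 -> 192 -> 201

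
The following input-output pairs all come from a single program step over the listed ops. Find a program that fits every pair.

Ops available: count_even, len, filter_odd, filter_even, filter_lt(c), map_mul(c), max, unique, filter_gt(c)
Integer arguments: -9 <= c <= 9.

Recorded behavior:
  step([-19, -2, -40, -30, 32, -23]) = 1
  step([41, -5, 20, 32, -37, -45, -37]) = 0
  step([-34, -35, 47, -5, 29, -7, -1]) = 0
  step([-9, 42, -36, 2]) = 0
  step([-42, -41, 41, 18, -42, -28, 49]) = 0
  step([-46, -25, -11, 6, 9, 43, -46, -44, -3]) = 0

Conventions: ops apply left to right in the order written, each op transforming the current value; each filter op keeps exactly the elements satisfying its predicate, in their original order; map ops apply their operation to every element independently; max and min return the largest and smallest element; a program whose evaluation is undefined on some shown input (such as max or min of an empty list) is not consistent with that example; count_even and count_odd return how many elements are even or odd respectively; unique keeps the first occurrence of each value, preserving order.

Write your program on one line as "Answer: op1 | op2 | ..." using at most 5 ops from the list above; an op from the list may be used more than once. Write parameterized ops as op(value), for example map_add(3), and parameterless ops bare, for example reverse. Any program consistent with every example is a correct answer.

unique | filter_lt(2) | filter_gt(-8) | count_even

Check, running the answer program on each example:
  [-19, -2, -40, -30, 32, -23] -> [-19, -2, -40, -30, 32, -23] -> [-19, -2, -40, -30, -23] -> [-2] -> 1
  [41, -5, 20, 32, -37, -45, -37] -> [41, -5, 20, 32, -37, -45] -> [-5, -37, -45] -> [-5] -> 0
  [-34, -35, 47, -5, 29, -7, -1] -> [-34, -35, 47, -5, 29, -7, -1] -> [-34, -35, -5, -7, -1] -> [-5, -7, -1] -> 0
  [-9, 42, -36, 2] -> [-9, 42, -36, 2] -> [-9, -36] -> [] -> 0
  [-42, -41, 41, 18, -42, -28, 49] -> [-42, -41, 41, 18, -28, 49] -> [-42, -41, -28] -> [] -> 0
  [-46, -25, -11, 6, 9, 43, -46, -44, -3] -> [-46, -25, -11, 6, 9, 43, -44, -3] -> [-46, -25, -11, -44, -3] -> [-3] -> 0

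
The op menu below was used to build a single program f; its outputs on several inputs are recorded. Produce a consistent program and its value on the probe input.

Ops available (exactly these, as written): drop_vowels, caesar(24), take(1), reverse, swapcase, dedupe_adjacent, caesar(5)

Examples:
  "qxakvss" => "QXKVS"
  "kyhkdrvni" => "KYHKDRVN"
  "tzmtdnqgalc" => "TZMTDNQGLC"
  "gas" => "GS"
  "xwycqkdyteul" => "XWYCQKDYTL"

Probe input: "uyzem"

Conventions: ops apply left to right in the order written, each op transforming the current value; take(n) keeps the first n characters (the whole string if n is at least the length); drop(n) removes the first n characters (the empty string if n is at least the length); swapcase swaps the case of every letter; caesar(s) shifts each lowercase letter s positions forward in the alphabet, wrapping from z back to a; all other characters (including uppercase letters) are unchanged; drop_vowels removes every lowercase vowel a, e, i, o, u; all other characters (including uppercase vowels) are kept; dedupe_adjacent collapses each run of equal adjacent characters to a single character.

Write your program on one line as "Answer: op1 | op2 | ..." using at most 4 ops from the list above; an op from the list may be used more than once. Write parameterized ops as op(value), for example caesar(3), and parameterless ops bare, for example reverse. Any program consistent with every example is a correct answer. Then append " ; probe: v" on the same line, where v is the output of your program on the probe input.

dedupe_adjacent | drop_vowels | swapcase ; probe: "YZM"

Check, running the answer program on each example:
  "qxakvss" -> "qxakvs" -> "qxkvs" -> "QXKVS"
  "kyhkdrvni" -> "kyhkdrvni" -> "kyhkdrvn" -> "KYHKDRVN"
  "tzmtdnqgalc" -> "tzmtdnqgalc" -> "tzmtdnqglc" -> "TZMTDNQGLC"
  "gas" -> "gas" -> "gs" -> "GS"
  "xwycqkdyteul" -> "xwycqkdyteul" -> "xwycqkdytl" -> "XWYCQKDYTL"
  probe: "uyzem" -> "uyzem" -> "yzm" -> "YZM"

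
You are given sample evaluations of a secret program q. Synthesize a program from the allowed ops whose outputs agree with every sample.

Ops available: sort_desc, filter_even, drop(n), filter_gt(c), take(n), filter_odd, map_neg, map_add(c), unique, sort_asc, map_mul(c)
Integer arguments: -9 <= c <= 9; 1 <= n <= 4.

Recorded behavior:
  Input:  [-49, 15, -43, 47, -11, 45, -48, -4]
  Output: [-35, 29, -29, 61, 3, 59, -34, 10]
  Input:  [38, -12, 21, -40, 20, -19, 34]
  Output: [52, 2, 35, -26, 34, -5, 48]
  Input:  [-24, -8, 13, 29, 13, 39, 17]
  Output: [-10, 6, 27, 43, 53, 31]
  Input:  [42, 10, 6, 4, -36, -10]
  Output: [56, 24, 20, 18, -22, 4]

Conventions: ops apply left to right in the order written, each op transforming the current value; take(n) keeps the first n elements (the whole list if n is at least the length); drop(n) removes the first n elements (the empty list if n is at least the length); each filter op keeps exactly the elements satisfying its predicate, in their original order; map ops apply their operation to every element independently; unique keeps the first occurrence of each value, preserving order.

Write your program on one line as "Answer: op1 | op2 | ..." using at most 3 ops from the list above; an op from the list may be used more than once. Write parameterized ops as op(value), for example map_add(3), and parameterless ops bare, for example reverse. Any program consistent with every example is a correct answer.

unique | map_add(8) | map_add(6)

Check, running the answer program on each example:
  [-49, 15, -43, 47, -11, 45, -48, -4] -> [-49, 15, -43, 47, -11, 45, -48, -4] -> [-41, 23, -35, 55, -3, 53, -40, 4] -> [-35, 29, -29, 61, 3, 59, -34, 10]
  [38, -12, 21, -40, 20, -19, 34] -> [38, -12, 21, -40, 20, -19, 34] -> [46, -4, 29, -32, 28, -11, 42] -> [52, 2, 35, -26, 34, -5, 48]
  [-24, -8, 13, 29, 13, 39, 17] -> [-24, -8, 13, 29, 39, 17] -> [-16, 0, 21, 37, 47, 25] -> [-10, 6, 27, 43, 53, 31]
  [42, 10, 6, 4, -36, -10] -> [42, 10, 6, 4, -36, -10] -> [50, 18, 14, 12, -28, -2] -> [56, 24, 20, 18, -22, 4]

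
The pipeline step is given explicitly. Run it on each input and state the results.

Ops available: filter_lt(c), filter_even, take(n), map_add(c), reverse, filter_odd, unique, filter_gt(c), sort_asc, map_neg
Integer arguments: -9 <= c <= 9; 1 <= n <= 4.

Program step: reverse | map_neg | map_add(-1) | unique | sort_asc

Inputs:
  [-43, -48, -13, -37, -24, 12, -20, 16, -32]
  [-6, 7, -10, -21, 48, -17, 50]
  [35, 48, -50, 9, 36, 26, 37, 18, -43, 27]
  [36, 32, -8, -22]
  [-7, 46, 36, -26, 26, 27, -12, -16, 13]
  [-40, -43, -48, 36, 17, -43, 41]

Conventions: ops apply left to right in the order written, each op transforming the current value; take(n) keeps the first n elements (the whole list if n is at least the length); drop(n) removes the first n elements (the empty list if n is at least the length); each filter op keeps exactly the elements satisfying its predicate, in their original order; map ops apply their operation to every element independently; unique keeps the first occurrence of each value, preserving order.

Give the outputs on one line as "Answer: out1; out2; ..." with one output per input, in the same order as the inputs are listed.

[-17, -13, 12, 19, 23, 31, 36, 42, 47]; [-51, -49, -8, 5, 9, 16, 20]; [-49, -38, -37, -36, -28, -27, -19, -10, 42, 49]; [-37, -33, 7, 21]; [-47, -37, -28, -27, -14, 6, 11, 15, 25]; [-42, -37, -18, 39, 42, 47]

Execution, op by op:
  [-43, -48, -13, -37, -24, 12, -20, 16, -32] -> [-32, 16, -20, 12, -24, -37, -13, -48, -43] -> [32, -16, 20, -12, 24, 37, 13, 48, 43] -> [31, -17, 19, -13, 23, 36, 12, 47, 42] -> [31, -17, 19, -13, 23, 36, 12, 47, 42] -> [-17, -13, 12, 19, 23, 31, 36, 42, 47]
  [-6, 7, -10, -21, 48, -17, 50] -> [50, -17, 48, -21, -10, 7, -6] -> [-50, 17, -48, 21, 10, -7, 6] -> [-51, 16, -49, 20, 9, -8, 5] -> [-51, 16, -49, 20, 9, -8, 5] -> [-51, -49, -8, 5, 9, 16, 20]
  [35, 48, -50, 9, 36, 26, 37, 18, -43, 27] -> [27, -43, 18, 37, 26, 36, 9, -50, 48, 35] -> [-27, 43, -18, -37, -26, -36, -9, 50, -48, -35] -> [-28, 42, -19, -38, -27, -37, -10, 49, -49, -36] -> [-28, 42, -19, -38, -27, -37, -10, 49, -49, -36] -> [-49, -38, -37, -36, -28, -27, -19, -10, 42, 49]
  [36, 32, -8, -22] -> [-22, -8, 32, 36] -> [22, 8, -32, -36] -> [21, 7, -33, -37] -> [21, 7, -33, -37] -> [-37, -33, 7, 21]
  [-7, 46, 36, -26, 26, 27, -12, -16, 13] -> [13, -16, -12, 27, 26, -26, 36, 46, -7] -> [-13, 16, 12, -27, -26, 26, -36, -46, 7] -> [-14, 15, 11, -28, -27, 25, -37, -47, 6] -> [-14, 15, 11, -28, -27, 25, -37, -47, 6] -> [-47, -37, -28, -27, -14, 6, 11, 15, 25]
  [-40, -43, -48, 36, 17, -43, 41] -> [41, -43, 17, 36, -48, -43, -40] -> [-41, 43, -17, -36, 48, 43, 40] -> [-42, 42, -18, -37, 47, 42, 39] -> [-42, 42, -18, -37, 47, 39] -> [-42, -37, -18, 39, 42, 47]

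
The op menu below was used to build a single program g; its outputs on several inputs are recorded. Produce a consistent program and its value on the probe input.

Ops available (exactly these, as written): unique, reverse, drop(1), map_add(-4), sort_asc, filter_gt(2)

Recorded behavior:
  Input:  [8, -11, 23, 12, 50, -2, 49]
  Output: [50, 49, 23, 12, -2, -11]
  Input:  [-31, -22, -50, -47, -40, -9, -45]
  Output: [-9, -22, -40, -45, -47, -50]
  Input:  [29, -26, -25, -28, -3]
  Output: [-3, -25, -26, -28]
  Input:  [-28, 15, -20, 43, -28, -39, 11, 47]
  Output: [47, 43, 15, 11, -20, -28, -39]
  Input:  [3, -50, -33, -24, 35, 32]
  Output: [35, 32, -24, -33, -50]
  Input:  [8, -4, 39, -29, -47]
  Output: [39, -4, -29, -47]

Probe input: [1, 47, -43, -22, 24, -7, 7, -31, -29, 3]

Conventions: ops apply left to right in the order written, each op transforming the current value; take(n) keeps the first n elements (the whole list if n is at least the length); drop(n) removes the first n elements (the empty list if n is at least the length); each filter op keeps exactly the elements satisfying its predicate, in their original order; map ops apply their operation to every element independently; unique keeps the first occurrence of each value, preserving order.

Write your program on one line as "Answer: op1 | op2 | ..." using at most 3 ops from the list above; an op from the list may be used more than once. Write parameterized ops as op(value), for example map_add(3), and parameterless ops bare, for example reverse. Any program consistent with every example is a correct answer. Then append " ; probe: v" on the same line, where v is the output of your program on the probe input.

drop(1) | sort_asc | reverse ; probe: [47, 24, 7, 3, -7, -22, -29, -31, -43]

Check, running the answer program on each example:
  [8, -11, 23, 12, 50, -2, 49] -> [-11, 23, 12, 50, -2, 49] -> [-11, -2, 12, 23, 49, 50] -> [50, 49, 23, 12, -2, -11]
  [-31, -22, -50, -47, -40, -9, -45] -> [-22, -50, -47, -40, -9, -45] -> [-50, -47, -45, -40, -22, -9] -> [-9, -22, -40, -45, -47, -50]
  [29, -26, -25, -28, -3] -> [-26, -25, -28, -3] -> [-28, -26, -25, -3] -> [-3, -25, -26, -28]
  [-28, 15, -20, 43, -28, -39, 11, 47] -> [15, -20, 43, -28, -39, 11, 47] -> [-39, -28, -20, 11, 15, 43, 47] -> [47, 43, 15, 11, -20, -28, -39]
  [3, -50, -33, -24, 35, 32] -> [-50, -33, -24, 35, 32] -> [-50, -33, -24, 32, 35] -> [35, 32, -24, -33, -50]
  [8, -4, 39, -29, -47] -> [-4, 39, -29, -47] -> [-47, -29, -4, 39] -> [39, -4, -29, -47]
  probe: [1, 47, -43, -22, 24, -7, 7, -31, -29, 3] -> [47, -43, -22, 24, -7, 7, -31, -29, 3] -> [-43, -31, -29, -22, -7, 3, 7, 24, 47] -> [47, 24, 7, 3, -7, -22, -29, -31, -43]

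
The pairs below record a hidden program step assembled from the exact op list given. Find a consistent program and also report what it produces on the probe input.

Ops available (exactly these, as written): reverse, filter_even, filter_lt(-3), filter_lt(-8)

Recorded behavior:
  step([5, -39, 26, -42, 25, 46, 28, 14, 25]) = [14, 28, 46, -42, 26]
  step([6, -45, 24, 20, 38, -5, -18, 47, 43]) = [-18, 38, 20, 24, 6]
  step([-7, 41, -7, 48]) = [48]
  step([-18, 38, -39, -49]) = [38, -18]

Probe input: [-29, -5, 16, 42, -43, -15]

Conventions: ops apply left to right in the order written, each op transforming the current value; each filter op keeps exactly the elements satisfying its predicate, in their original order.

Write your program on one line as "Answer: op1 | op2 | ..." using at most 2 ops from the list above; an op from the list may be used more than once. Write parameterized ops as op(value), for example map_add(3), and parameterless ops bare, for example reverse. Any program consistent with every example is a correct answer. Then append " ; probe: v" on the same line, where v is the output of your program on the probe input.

filter_even | reverse ; probe: [42, 16]

Check, running the answer program on each example:
  [5, -39, 26, -42, 25, 46, 28, 14, 25] -> [26, -42, 46, 28, 14] -> [14, 28, 46, -42, 26]
  [6, -45, 24, 20, 38, -5, -18, 47, 43] -> [6, 24, 20, 38, -18] -> [-18, 38, 20, 24, 6]
  [-7, 41, -7, 48] -> [48] -> [48]
  [-18, 38, -39, -49] -> [-18, 38] -> [38, -18]
  probe: [-29, -5, 16, 42, -43, -15] -> [16, 42] -> [42, 16]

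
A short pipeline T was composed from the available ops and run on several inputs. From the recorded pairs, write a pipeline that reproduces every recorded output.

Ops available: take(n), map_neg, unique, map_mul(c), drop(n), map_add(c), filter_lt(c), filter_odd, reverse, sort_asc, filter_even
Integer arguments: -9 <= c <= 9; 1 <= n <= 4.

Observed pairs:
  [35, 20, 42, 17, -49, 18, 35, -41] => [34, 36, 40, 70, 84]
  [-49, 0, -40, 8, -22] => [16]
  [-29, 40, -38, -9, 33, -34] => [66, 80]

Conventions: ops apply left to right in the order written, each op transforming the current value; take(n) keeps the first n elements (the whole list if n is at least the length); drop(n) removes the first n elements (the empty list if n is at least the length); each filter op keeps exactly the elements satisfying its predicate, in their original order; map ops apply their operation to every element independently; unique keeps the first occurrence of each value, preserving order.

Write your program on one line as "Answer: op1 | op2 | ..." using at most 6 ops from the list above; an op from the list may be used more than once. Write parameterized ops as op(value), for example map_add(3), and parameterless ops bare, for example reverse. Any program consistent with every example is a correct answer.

sort_asc | unique | map_neg | filter_lt(-2) | map_mul(-2)

Check, running the answer program on each example:
  [35, 20, 42, 17, -49, 18, 35, -41] -> [-49, -41, 17, 18, 20, 35, 35, 42] -> [-49, -41, 17, 18, 20, 35, 42] -> [49, 41, -17, -18, -20, -35, -42] -> [-17, -18, -20, -35, -42] -> [34, 36, 40, 70, 84]
  [-49, 0, -40, 8, -22] -> [-49, -40, -22, 0, 8] -> [-49, -40, -22, 0, 8] -> [49, 40, 22, 0, -8] -> [-8] -> [16]
  [-29, 40, -38, -9, 33, -34] -> [-38, -34, -29, -9, 33, 40] -> [-38, -34, -29, -9, 33, 40] -> [38, 34, 29, 9, -33, -40] -> [-33, -40] -> [66, 80]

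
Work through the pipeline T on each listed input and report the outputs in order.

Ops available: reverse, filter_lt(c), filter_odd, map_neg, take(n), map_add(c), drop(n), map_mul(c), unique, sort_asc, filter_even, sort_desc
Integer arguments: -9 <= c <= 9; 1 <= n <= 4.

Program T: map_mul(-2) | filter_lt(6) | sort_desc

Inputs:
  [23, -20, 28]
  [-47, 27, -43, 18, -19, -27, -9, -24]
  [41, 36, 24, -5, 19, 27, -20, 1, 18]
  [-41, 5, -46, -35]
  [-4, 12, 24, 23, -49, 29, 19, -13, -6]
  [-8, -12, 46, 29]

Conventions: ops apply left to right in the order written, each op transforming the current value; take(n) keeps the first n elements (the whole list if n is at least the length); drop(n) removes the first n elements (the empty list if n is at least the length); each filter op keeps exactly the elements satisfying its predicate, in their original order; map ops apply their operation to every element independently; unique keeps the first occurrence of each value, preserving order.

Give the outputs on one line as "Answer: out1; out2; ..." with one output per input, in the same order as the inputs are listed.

Execution, op by op:
  [23, -20, 28] -> [-46, 40, -56] -> [-46, -56] -> [-46, -56]
  [-47, 27, -43, 18, -19, -27, -9, -24] -> [94, -54, 86, -36, 38, 54, 18, 48] -> [-54, -36] -> [-36, -54]
  [41, 36, 24, -5, 19, 27, -20, 1, 18] -> [-82, -72, -48, 10, -38, -54, 40, -2, -36] -> [-82, -72, -48, -38, -54, -2, -36] -> [-2, -36, -38, -48, -54, -72, -82]
  [-41, 5, -46, -35] -> [82, -10, 92, 70] -> [-10] -> [-10]
  [-4, 12, 24, 23, -49, 29, 19, -13, -6] -> [8, -24, -48, -46, 98, -58, -38, 26, 12] -> [-24, -48, -46, -58, -38] -> [-24, -38, -46, -48, -58]
  [-8, -12, 46, 29] -> [16, 24, -92, -58] -> [-92, -58] -> [-58, -92]

[-46, -56]; [-36, -54]; [-2, -36, -38, -48, -54, -72, -82]; [-10]; [-24, -38, -46, -48, -58]; [-58, -92]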